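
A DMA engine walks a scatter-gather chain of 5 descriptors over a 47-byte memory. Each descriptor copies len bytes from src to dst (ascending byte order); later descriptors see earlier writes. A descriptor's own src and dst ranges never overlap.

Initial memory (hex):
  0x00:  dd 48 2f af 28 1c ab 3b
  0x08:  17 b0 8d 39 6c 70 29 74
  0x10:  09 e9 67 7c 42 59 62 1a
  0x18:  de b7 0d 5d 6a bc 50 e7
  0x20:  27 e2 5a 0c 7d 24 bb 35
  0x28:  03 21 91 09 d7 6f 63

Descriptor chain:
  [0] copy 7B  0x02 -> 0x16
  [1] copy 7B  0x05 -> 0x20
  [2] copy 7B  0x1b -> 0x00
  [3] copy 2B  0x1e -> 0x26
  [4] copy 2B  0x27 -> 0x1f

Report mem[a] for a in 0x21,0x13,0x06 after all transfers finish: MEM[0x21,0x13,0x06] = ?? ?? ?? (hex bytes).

MEM[0x21,0x13,0x06] = ab 7c ab

  after D0: wrote 7B at 0x16 = 2faf281cab3b17
  after D1: wrote 7B at 0x20 = 1cab3b17b08d39
  after D2: wrote 7B at 0x00 = 3b17bc50e71cab
  after D3: wrote 2B at 0x26 = 50e7
  after D4: wrote 2B at 0x1f = e703
query mem[0x21]=0xab, mem[0x13]=0x7c, mem[0x06]=0xab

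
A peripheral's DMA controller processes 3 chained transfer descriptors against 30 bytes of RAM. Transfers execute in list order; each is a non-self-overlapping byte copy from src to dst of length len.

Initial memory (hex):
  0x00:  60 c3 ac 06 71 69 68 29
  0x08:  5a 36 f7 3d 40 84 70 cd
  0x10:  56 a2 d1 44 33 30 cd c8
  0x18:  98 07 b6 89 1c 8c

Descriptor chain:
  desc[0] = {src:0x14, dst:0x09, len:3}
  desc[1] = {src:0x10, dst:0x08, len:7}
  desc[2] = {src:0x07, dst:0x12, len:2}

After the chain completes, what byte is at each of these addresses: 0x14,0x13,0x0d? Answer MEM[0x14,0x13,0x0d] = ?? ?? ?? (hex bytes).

  after D0: wrote 3B at 0x09 = 3330cd
  after D1: wrote 7B at 0x08 = 56a2d1443330cd
  after D2: wrote 2B at 0x12 = 2956
query mem[0x14]=0x33, mem[0x13]=0x56, mem[0x0d]=0x30

MEM[0x14,0x13,0x0d] = 33 56 30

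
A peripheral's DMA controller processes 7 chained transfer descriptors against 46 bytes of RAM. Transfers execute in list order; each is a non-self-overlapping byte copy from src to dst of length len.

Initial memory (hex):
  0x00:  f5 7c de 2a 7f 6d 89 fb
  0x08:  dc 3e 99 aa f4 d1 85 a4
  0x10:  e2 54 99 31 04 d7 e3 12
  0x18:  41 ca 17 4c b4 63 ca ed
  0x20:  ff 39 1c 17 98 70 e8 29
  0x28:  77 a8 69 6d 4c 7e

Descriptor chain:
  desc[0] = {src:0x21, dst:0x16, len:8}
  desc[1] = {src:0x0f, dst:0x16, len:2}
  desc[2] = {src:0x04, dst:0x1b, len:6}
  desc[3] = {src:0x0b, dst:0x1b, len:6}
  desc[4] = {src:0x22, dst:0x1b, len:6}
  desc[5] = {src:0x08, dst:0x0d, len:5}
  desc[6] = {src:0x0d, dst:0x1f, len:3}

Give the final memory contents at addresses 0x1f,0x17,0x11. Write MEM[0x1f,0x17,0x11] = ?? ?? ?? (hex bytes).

D0: mem[0x16..0x1d] <- [39 1c 17 98 70 e8 29 77]
D1: mem[0x16..0x17] <- [a4 e2]
D2: mem[0x1b..0x20] <- [7f 6d 89 fb dc 3e]
D3: mem[0x1b..0x20] <- [aa f4 d1 85 a4 e2]
D4: mem[0x1b..0x20] <- [1c 17 98 70 e8 29]
D5: mem[0x0d..0x11] <- [dc 3e 99 aa f4]
D6: mem[0x1f..0x21] <- [dc 3e 99]
query mem[0x1f]=0xdc, mem[0x17]=0xe2, mem[0x11]=0xf4

MEM[0x1f,0x17,0x11] = dc e2 f4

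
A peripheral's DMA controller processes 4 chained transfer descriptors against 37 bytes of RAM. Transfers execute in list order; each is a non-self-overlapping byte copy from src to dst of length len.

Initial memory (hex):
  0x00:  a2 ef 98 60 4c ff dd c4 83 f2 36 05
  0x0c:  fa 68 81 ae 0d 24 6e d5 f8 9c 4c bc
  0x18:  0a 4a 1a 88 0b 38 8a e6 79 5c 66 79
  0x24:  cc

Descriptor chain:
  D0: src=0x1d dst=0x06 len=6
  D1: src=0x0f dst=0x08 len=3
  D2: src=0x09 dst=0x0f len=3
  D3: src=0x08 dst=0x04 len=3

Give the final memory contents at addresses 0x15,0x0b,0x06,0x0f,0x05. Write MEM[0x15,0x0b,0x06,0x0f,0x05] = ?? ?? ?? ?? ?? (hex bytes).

MEM[0x15,0x0b,0x06,0x0f,0x05] = 9c 66 24 0d 0d

#0 dst[0x06+6] := {0x38,0x8a,0xe6,0x79,0x5c,0x66}
#1 dst[0x08+3] := {0xae,0x0d,0x24}
#2 dst[0x0f+3] := {0x0d,0x24,0x66}
#3 dst[0x04+3] := {0xae,0x0d,0x24}
query mem[0x15]=0x9c, mem[0x0b]=0x66, mem[0x06]=0x24, mem[0x0f]=0x0d, mem[0x05]=0x0d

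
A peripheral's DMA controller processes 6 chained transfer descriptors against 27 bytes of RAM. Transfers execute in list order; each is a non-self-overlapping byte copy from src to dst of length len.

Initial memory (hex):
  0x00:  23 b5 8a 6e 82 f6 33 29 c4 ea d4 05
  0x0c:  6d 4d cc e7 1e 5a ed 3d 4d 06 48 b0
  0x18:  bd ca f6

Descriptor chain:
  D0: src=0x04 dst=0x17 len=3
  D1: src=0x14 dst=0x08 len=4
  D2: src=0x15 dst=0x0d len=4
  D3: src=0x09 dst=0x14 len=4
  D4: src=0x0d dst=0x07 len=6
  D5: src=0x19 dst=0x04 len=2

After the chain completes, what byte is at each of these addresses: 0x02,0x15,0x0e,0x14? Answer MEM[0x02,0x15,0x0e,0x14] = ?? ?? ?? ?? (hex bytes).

MEM[0x02,0x15,0x0e,0x14] = 8a 48 48 06

#0 dst[0x17+3] := {0x82,0xf6,0x33}
#1 dst[0x08+4] := {0x4d,0x06,0x48,0x82}
#2 dst[0x0d+4] := {0x06,0x48,0x82,0xf6}
#3 dst[0x14+4] := {0x06,0x48,0x82,0x6d}
#4 dst[0x07+6] := {0x06,0x48,0x82,0xf6,0x5a,0xed}
#5 dst[0x04+2] := {0x33,0xf6}
query mem[0x02]=0x8a, mem[0x15]=0x48, mem[0x0e]=0x48, mem[0x14]=0x06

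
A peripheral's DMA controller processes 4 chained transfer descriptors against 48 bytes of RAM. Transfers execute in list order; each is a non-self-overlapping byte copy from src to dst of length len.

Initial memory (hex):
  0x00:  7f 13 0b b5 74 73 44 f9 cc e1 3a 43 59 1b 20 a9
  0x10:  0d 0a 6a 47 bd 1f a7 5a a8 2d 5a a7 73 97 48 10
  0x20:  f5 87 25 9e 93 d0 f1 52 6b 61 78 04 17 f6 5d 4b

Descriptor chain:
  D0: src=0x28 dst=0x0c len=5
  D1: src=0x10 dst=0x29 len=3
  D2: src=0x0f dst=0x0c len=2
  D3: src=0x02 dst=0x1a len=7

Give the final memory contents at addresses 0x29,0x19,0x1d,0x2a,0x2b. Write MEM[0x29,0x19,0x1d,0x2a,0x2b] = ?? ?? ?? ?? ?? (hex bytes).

MEM[0x29,0x19,0x1d,0x2a,0x2b] = 17 2d 73 0a 6a

[0] 0x28->0x0c len=5 : 6b 61 78 04 17
[1] 0x10->0x29 len=3 : 17 0a 6a
[2] 0x0f->0x0c len=2 : 04 17
[3] 0x02->0x1a len=7 : 0b b5 74 73 44 f9 cc
query mem[0x29]=0x17, mem[0x19]=0x2d, mem[0x1d]=0x73, mem[0x2a]=0x0a, mem[0x2b]=0x6a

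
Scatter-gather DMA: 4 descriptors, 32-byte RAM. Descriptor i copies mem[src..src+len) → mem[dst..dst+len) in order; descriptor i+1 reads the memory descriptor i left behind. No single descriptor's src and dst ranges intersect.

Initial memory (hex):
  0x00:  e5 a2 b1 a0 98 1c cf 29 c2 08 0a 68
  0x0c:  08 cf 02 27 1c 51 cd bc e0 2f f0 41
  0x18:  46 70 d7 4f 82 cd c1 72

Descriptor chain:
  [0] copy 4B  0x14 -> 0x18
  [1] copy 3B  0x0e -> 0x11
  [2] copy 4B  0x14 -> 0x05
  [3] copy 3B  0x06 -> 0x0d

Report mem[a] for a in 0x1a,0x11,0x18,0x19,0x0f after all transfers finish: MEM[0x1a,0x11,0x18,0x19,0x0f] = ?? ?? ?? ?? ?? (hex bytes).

MEM[0x1a,0x11,0x18,0x19,0x0f] = f0 02 e0 2f 41

[0] 0x14->0x18 len=4 : e0 2f f0 41
[1] 0x0e->0x11 len=3 : 02 27 1c
[2] 0x14->0x05 len=4 : e0 2f f0 41
[3] 0x06->0x0d len=3 : 2f f0 41
query mem[0x1a]=0xf0, mem[0x11]=0x02, mem[0x18]=0xe0, mem[0x19]=0x2f, mem[0x0f]=0x41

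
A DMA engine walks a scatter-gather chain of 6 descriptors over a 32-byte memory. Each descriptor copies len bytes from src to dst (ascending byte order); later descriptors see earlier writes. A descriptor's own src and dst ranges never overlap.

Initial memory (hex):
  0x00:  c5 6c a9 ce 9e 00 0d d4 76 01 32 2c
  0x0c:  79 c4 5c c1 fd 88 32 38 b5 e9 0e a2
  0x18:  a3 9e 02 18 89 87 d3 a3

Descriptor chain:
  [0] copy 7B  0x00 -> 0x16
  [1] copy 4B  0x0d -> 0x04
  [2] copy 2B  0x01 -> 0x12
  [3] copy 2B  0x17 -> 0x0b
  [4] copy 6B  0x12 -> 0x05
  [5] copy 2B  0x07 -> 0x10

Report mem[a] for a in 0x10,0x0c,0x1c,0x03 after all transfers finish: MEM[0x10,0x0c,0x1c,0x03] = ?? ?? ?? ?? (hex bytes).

MEM[0x10,0x0c,0x1c,0x03] = b5 a9 0d ce

#0 dst[0x16+7] := {0xc5,0x6c,0xa9,0xce,0x9e,0x00,0x0d}
#1 dst[0x04+4] := {0xc4,0x5c,0xc1,0xfd}
#2 dst[0x12+2] := {0x6c,0xa9}
#3 dst[0x0b+2] := {0x6c,0xa9}
#4 dst[0x05+6] := {0x6c,0xa9,0xb5,0xe9,0xc5,0x6c}
#5 dst[0x10+2] := {0xb5,0xe9}
query mem[0x10]=0xb5, mem[0x0c]=0xa9, mem[0x1c]=0x0d, mem[0x03]=0xce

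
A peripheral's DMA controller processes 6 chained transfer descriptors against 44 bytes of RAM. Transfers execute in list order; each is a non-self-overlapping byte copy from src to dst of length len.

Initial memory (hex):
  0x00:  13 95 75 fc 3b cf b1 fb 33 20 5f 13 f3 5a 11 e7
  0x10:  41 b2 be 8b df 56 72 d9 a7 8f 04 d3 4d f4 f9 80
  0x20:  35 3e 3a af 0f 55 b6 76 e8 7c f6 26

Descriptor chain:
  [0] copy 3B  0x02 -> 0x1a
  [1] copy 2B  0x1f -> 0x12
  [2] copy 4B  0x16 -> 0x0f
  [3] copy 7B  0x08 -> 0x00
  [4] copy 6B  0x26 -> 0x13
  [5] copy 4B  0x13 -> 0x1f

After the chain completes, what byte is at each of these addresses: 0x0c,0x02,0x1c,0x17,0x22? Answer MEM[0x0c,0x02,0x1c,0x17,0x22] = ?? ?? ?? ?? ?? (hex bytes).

MEM[0x0c,0x02,0x1c,0x17,0x22] = f3 5f 3b f6 7c

  after D0: wrote 3B at 0x1a = 75fc3b
  after D1: wrote 2B at 0x12 = 8035
  after D2: wrote 4B at 0x0f = 72d9a78f
  after D3: wrote 7B at 0x00 = 33205f13f35a11
  after D4: wrote 6B at 0x13 = b676e87cf626
  after D5: wrote 4B at 0x1f = b676e87c
query mem[0x0c]=0xf3, mem[0x02]=0x5f, mem[0x1c]=0x3b, mem[0x17]=0xf6, mem[0x22]=0x7c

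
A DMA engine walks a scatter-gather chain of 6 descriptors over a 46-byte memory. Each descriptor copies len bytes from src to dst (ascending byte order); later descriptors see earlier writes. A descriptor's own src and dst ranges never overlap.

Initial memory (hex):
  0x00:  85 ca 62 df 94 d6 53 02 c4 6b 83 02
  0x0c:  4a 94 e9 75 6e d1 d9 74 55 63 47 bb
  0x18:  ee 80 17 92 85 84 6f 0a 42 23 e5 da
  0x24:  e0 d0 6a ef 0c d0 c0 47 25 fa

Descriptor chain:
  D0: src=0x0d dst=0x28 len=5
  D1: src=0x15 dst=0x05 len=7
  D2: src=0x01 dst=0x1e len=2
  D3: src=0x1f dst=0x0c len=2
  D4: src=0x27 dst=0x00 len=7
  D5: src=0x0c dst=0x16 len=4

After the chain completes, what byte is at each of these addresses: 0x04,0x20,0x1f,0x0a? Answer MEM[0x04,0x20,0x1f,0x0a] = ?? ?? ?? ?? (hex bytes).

[0] 0x0d->0x28 len=5 : 94 e9 75 6e d1
[1] 0x15->0x05 len=7 : 63 47 bb ee 80 17 92
[2] 0x01->0x1e len=2 : ca 62
[3] 0x1f->0x0c len=2 : 62 42
[4] 0x27->0x00 len=7 : ef 94 e9 75 6e d1 fa
[5] 0x0c->0x16 len=4 : 62 42 e9 75
query mem[0x04]=0x6e, mem[0x20]=0x42, mem[0x1f]=0x62, mem[0x0a]=0x17

MEM[0x04,0x20,0x1f,0x0a] = 6e 42 62 17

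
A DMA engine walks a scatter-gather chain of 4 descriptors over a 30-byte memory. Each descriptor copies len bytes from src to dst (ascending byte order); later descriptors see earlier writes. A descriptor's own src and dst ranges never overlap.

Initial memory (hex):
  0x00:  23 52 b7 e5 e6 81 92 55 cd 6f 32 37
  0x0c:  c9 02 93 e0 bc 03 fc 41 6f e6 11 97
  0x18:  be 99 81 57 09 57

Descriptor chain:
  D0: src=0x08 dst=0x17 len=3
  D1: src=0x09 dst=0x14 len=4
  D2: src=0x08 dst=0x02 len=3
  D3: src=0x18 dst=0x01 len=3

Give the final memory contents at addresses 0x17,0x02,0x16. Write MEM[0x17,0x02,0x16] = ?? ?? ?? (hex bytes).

  after D0: wrote 3B at 0x17 = cd6f32
  after D1: wrote 4B at 0x14 = 6f3237c9
  after D2: wrote 3B at 0x02 = cd6f32
  after D3: wrote 3B at 0x01 = 6f3281
query mem[0x17]=0xc9, mem[0x02]=0x32, mem[0x16]=0x37

MEM[0x17,0x02,0x16] = c9 32 37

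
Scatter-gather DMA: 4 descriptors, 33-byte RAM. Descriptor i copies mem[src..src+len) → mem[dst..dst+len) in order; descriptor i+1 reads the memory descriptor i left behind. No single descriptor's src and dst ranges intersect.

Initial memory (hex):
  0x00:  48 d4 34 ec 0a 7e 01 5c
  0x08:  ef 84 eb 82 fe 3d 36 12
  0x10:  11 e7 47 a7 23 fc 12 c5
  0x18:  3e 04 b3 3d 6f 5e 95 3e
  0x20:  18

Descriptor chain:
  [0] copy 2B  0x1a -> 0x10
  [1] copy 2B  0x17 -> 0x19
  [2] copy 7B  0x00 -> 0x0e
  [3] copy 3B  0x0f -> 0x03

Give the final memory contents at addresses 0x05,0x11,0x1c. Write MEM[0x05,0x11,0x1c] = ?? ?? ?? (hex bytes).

MEM[0x05,0x11,0x1c] = ec ec 6f

#0 dst[0x10+2] := {0xb3,0x3d}
#1 dst[0x19+2] := {0xc5,0x3e}
#2 dst[0x0e+7] := {0x48,0xd4,0x34,0xec,0x0a,0x7e,0x01}
#3 dst[0x03+3] := {0xd4,0x34,0xec}
query mem[0x05]=0xec, mem[0x11]=0xec, mem[0x1c]=0x6f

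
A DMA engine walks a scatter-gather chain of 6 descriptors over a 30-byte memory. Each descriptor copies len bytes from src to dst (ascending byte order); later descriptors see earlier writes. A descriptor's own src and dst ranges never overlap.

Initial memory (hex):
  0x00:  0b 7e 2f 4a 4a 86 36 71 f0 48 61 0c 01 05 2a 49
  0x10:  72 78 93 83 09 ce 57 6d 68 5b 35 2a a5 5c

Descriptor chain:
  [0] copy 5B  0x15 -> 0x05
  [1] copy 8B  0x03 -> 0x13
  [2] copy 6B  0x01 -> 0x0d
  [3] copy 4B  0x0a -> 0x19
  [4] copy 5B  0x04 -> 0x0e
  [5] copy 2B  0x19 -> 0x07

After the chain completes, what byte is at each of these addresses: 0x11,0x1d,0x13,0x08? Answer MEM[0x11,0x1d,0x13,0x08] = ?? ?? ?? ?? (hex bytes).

MEM[0x11,0x1d,0x13,0x08] = 6d 5c 4a 0c

  after D0: wrote 5B at 0x05 = ce576d685b
  after D1: wrote 8B at 0x13 = 4a4ace576d685b61
  after D2: wrote 6B at 0x0d = 7e2f4a4ace57
  after D3: wrote 4B at 0x19 = 610c017e
  after D4: wrote 5B at 0x0e = 4ace576d68
  after D5: wrote 2B at 0x07 = 610c
query mem[0x11]=0x6d, mem[0x1d]=0x5c, mem[0x13]=0x4a, mem[0x08]=0x0c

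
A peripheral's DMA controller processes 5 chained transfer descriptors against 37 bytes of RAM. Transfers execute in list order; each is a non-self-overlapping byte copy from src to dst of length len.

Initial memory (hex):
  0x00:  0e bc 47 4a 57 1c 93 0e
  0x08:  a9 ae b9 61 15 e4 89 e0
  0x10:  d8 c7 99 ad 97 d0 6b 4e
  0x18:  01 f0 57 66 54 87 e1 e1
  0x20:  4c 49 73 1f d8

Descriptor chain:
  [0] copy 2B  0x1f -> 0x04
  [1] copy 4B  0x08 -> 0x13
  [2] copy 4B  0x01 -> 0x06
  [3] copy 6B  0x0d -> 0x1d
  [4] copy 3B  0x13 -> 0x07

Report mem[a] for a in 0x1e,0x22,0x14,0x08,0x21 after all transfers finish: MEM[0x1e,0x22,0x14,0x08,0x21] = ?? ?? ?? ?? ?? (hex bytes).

[0] 0x1f->0x04 len=2 : e1 4c
[1] 0x08->0x13 len=4 : a9 ae b9 61
[2] 0x01->0x06 len=4 : bc 47 4a e1
[3] 0x0d->0x1d len=6 : e4 89 e0 d8 c7 99
[4] 0x13->0x07 len=3 : a9 ae b9
query mem[0x1e]=0x89, mem[0x22]=0x99, mem[0x14]=0xae, mem[0x08]=0xae, mem[0x21]=0xc7

MEM[0x1e,0x22,0x14,0x08,0x21] = 89 99 ae ae c7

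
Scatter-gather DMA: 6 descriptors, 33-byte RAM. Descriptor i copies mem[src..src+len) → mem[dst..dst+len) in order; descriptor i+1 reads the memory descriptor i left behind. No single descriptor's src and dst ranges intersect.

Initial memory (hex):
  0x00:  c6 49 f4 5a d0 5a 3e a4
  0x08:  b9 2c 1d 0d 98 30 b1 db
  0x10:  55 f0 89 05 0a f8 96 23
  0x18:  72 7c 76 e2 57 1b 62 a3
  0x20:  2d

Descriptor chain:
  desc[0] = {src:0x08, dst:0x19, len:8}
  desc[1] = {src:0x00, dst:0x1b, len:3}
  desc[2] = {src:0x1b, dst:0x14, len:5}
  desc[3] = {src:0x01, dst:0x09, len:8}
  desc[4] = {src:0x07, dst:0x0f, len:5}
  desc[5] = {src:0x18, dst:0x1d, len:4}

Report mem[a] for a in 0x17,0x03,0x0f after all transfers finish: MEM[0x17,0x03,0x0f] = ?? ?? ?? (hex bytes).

[0] 0x08->0x19 len=8 : b9 2c 1d 0d 98 30 b1 db
[1] 0x00->0x1b len=3 : c6 49 f4
[2] 0x1b->0x14 len=5 : c6 49 f4 30 b1
[3] 0x01->0x09 len=8 : 49 f4 5a d0 5a 3e a4 b9
[4] 0x07->0x0f len=5 : a4 b9 49 f4 5a
[5] 0x18->0x1d len=4 : b1 b9 2c c6
query mem[0x17]=0x30, mem[0x03]=0x5a, mem[0x0f]=0xa4

MEM[0x17,0x03,0x0f] = 30 5a a4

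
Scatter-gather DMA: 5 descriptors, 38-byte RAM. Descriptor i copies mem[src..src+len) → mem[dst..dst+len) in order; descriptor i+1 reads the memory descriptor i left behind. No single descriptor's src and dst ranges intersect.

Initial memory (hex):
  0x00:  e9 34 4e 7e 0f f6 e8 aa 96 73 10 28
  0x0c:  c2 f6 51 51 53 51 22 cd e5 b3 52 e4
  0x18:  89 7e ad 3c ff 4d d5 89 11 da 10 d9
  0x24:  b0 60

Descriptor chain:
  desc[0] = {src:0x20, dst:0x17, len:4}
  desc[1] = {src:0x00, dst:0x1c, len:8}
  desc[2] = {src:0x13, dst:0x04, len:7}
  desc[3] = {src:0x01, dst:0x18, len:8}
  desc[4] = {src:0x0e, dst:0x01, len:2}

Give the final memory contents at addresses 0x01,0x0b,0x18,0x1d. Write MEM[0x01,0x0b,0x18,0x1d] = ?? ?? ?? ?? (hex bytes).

MEM[0x01,0x0b,0x18,0x1d] = 51 28 34 b3

[0] 0x20->0x17 len=4 : 11 da 10 d9
[1] 0x00->0x1c len=8 : e9 34 4e 7e 0f f6 e8 aa
[2] 0x13->0x04 len=7 : cd e5 b3 52 11 da 10
[3] 0x01->0x18 len=8 : 34 4e 7e cd e5 b3 52 11
[4] 0x0e->0x01 len=2 : 51 51
query mem[0x01]=0x51, mem[0x0b]=0x28, mem[0x18]=0x34, mem[0x1d]=0xb3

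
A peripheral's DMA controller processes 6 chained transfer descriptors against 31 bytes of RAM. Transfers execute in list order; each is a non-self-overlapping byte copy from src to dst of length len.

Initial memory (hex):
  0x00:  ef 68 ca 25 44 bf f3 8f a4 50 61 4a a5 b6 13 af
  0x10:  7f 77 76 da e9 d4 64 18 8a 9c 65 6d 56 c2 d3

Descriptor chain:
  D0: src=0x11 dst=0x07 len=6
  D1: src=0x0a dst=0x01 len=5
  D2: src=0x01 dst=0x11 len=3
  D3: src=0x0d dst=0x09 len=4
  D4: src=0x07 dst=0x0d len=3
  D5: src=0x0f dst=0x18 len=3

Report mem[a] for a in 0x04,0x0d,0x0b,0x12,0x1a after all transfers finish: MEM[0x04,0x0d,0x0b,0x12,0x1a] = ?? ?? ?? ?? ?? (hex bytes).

MEM[0x04,0x0d,0x0b,0x12,0x1a] = b6 77 af d4 e9

[0] 0x11->0x07 len=6 : 77 76 da e9 d4 64
[1] 0x0a->0x01 len=5 : e9 d4 64 b6 13
[2] 0x01->0x11 len=3 : e9 d4 64
[3] 0x0d->0x09 len=4 : b6 13 af 7f
[4] 0x07->0x0d len=3 : 77 76 b6
[5] 0x0f->0x18 len=3 : b6 7f e9
query mem[0x04]=0xb6, mem[0x0d]=0x77, mem[0x0b]=0xaf, mem[0x12]=0xd4, mem[0x1a]=0xe9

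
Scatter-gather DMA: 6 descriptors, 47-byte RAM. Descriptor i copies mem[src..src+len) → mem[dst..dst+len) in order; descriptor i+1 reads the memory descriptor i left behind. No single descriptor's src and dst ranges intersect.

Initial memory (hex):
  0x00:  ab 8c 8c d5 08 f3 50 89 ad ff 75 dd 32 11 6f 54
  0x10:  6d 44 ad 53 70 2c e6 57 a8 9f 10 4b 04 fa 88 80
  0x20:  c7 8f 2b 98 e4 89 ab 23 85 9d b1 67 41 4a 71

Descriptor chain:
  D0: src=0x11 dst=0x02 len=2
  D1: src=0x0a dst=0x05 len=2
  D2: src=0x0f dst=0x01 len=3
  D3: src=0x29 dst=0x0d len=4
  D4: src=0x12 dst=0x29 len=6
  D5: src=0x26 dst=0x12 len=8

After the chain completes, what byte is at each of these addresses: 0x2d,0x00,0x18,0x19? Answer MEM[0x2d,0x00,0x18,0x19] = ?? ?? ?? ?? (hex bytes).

  after D0: wrote 2B at 0x02 = 44ad
  after D1: wrote 2B at 0x05 = 75dd
  after D2: wrote 3B at 0x01 = 546d44
  after D3: wrote 4B at 0x0d = 9db16741
  after D4: wrote 6B at 0x29 = ad53702ce657
  after D5: wrote 8B at 0x12 = ab2385ad53702ce6
query mem[0x2d]=0xe6, mem[0x00]=0xab, mem[0x18]=0x2c, mem[0x19]=0xe6

MEM[0x2d,0x00,0x18,0x19] = e6 ab 2c e6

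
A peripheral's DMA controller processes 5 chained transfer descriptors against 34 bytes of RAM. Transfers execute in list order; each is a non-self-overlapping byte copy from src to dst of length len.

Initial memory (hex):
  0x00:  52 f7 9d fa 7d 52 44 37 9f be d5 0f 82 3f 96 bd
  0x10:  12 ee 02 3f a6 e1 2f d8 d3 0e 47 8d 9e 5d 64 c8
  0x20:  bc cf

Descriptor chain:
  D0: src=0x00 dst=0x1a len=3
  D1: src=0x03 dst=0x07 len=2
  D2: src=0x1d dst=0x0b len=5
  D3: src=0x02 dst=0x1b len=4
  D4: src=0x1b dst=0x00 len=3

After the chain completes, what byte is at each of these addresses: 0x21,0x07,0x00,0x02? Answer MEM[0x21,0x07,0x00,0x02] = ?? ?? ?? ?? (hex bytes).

MEM[0x21,0x07,0x00,0x02] = cf fa 9d 7d

D0: mem[0x1a..0x1c] <- [52 f7 9d]
D1: mem[0x07..0x08] <- [fa 7d]
D2: mem[0x0b..0x0f] <- [5d 64 c8 bc cf]
D3: mem[0x1b..0x1e] <- [9d fa 7d 52]
D4: mem[0x00..0x02] <- [9d fa 7d]
query mem[0x21]=0xcf, mem[0x07]=0xfa, mem[0x00]=0x9d, mem[0x02]=0x7d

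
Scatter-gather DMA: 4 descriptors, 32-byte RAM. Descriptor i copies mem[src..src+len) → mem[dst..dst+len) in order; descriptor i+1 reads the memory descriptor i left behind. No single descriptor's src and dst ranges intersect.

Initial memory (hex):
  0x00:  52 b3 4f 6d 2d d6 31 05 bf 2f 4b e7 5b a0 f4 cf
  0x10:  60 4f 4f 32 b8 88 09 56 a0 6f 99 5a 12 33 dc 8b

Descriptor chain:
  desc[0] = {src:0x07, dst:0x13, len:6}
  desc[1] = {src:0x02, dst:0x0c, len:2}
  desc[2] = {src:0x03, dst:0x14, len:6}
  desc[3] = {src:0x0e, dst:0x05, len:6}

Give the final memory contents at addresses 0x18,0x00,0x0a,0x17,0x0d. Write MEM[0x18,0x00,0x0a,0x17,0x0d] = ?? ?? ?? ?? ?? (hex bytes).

MEM[0x18,0x00,0x0a,0x17,0x0d] = 05 52 05 31 6d

#0 dst[0x13+6] := {0x05,0xbf,0x2f,0x4b,0xe7,0x5b}
#1 dst[0x0c+2] := {0x4f,0x6d}
#2 dst[0x14+6] := {0x6d,0x2d,0xd6,0x31,0x05,0xbf}
#3 dst[0x05+6] := {0xf4,0xcf,0x60,0x4f,0x4f,0x05}
query mem[0x18]=0x05, mem[0x00]=0x52, mem[0x0a]=0x05, mem[0x17]=0x31, mem[0x0d]=0x6d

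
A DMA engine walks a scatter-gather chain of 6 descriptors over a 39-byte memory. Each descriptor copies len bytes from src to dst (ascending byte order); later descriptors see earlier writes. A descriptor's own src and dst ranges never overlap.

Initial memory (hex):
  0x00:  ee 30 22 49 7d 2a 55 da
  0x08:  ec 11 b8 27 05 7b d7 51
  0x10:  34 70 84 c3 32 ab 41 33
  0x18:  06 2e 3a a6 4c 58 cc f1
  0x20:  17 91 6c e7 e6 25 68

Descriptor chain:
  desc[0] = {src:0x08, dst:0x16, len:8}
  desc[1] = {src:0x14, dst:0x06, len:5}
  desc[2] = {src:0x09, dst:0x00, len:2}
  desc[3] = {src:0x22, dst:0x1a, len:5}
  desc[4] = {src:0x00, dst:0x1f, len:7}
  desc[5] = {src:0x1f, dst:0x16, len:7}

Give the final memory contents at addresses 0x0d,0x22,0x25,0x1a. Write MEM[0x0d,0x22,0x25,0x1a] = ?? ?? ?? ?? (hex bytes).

MEM[0x0d,0x22,0x25,0x1a] = 7b 49 32 7d

#0 dst[0x16+8] := {0xec,0x11,0xb8,0x27,0x05,0x7b,0xd7,0x51}
#1 dst[0x06+5] := {0x32,0xab,0xec,0x11,0xb8}
#2 dst[0x00+2] := {0x11,0xb8}
#3 dst[0x1a+5] := {0x6c,0xe7,0xe6,0x25,0x68}
#4 dst[0x1f+7] := {0x11,0xb8,0x22,0x49,0x7d,0x2a,0x32}
#5 dst[0x16+7] := {0x11,0xb8,0x22,0x49,0x7d,0x2a,0x32}
query mem[0x0d]=0x7b, mem[0x22]=0x49, mem[0x25]=0x32, mem[0x1a]=0x7d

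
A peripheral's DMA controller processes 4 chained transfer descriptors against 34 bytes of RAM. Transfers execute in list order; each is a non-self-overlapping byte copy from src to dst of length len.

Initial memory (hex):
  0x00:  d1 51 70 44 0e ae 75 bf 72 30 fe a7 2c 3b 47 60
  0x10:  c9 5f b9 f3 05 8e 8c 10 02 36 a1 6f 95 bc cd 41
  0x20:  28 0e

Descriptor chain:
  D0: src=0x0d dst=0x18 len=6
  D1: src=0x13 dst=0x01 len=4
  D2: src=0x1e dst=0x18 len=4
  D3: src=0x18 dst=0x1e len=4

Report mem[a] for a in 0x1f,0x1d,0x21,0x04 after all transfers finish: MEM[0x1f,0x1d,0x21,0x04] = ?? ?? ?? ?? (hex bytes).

MEM[0x1f,0x1d,0x21,0x04] = 41 b9 0e 8c

D0: mem[0x18..0x1d] <- [3b 47 60 c9 5f b9]
D1: mem[0x01..0x04] <- [f3 05 8e 8c]
D2: mem[0x18..0x1b] <- [cd 41 28 0e]
D3: mem[0x1e..0x21] <- [cd 41 28 0e]
query mem[0x1f]=0x41, mem[0x1d]=0xb9, mem[0x21]=0x0e, mem[0x04]=0x8c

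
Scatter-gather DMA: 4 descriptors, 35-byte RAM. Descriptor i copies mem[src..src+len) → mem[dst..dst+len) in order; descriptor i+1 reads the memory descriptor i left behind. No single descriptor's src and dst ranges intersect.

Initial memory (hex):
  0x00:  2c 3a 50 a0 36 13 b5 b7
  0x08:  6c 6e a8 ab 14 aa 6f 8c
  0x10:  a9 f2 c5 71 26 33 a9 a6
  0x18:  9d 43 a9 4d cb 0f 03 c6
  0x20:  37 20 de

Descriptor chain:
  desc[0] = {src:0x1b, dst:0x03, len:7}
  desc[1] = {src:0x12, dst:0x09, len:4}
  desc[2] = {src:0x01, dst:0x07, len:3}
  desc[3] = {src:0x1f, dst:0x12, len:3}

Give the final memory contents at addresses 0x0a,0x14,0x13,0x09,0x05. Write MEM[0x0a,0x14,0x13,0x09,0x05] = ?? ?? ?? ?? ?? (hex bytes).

[0] 0x1b->0x03 len=7 : 4d cb 0f 03 c6 37 20
[1] 0x12->0x09 len=4 : c5 71 26 33
[2] 0x01->0x07 len=3 : 3a 50 4d
[3] 0x1f->0x12 len=3 : c6 37 20
query mem[0x0a]=0x71, mem[0x14]=0x20, mem[0x13]=0x37, mem[0x09]=0x4d, mem[0x05]=0x0f

MEM[0x0a,0x14,0x13,0x09,0x05] = 71 20 37 4d 0f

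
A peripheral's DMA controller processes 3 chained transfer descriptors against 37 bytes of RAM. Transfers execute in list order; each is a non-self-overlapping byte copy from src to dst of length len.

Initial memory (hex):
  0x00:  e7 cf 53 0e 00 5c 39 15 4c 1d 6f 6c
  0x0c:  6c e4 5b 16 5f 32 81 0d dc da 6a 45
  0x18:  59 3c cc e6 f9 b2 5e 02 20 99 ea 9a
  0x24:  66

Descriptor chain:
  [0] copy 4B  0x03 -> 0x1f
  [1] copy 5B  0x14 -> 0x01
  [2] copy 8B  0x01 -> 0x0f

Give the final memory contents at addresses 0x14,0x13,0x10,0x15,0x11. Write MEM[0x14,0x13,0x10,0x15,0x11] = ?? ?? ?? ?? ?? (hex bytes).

MEM[0x14,0x13,0x10,0x15,0x11] = 39 59 da 15 6a

  after D0: wrote 4B at 0x1f = 0e005c39
  after D1: wrote 5B at 0x01 = dcda6a4559
  after D2: wrote 8B at 0x0f = dcda6a455939154c
query mem[0x14]=0x39, mem[0x13]=0x59, mem[0x10]=0xda, mem[0x15]=0x15, mem[0x11]=0x6a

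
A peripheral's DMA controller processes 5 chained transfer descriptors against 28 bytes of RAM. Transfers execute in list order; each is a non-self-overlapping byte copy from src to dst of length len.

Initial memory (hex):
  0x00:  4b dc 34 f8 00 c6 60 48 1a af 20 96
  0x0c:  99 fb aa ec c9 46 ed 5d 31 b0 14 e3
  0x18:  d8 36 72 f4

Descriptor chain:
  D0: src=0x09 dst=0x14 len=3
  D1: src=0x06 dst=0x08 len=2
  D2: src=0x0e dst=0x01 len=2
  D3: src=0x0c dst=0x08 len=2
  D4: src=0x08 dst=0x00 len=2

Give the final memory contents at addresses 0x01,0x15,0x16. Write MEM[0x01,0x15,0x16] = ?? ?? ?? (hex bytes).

MEM[0x01,0x15,0x16] = fb 20 96

#0 dst[0x14+3] := {0xaf,0x20,0x96}
#1 dst[0x08+2] := {0x60,0x48}
#2 dst[0x01+2] := {0xaa,0xec}
#3 dst[0x08+2] := {0x99,0xfb}
#4 dst[0x00+2] := {0x99,0xfb}
query mem[0x01]=0xfb, mem[0x15]=0x20, mem[0x16]=0x96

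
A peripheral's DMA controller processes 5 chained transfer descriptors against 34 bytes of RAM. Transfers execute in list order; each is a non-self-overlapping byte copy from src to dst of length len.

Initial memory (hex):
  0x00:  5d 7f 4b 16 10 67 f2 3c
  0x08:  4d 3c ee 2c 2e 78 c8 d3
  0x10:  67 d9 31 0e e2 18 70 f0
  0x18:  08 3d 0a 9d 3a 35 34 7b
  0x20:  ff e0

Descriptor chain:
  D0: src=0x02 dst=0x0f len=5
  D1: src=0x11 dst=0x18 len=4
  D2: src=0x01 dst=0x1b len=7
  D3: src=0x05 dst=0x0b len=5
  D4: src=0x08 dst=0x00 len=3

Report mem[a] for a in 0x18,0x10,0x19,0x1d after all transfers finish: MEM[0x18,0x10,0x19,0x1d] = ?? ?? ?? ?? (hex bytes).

D0: mem[0x0f..0x13] <- [4b 16 10 67 f2]
D1: mem[0x18..0x1b] <- [10 67 f2 e2]
D2: mem[0x1b..0x21] <- [7f 4b 16 10 67 f2 3c]
D3: mem[0x0b..0x0f] <- [67 f2 3c 4d 3c]
D4: mem[0x00..0x02] <- [4d 3c ee]
query mem[0x18]=0x10, mem[0x10]=0x16, mem[0x19]=0x67, mem[0x1d]=0x16

MEM[0x18,0x10,0x19,0x1d] = 10 16 67 16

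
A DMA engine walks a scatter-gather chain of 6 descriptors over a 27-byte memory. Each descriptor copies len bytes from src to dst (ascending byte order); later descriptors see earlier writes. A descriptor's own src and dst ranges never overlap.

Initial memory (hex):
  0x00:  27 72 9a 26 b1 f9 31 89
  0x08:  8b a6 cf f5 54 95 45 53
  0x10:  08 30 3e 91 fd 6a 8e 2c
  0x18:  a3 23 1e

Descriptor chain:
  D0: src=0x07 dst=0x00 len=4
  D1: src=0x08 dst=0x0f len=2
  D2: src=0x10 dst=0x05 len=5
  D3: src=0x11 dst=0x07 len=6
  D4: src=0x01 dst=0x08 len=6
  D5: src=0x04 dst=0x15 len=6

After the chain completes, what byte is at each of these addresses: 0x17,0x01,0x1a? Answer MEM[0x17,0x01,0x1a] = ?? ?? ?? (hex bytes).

#0 dst[0x00+4] := {0x89,0x8b,0xa6,0xcf}
#1 dst[0x0f+2] := {0x8b,0xa6}
#2 dst[0x05+5] := {0xa6,0x30,0x3e,0x91,0xfd}
#3 dst[0x07+6] := {0x30,0x3e,0x91,0xfd,0x6a,0x8e}
#4 dst[0x08+6] := {0x8b,0xa6,0xcf,0xb1,0xa6,0x30}
#5 dst[0x15+6] := {0xb1,0xa6,0x30,0x30,0x8b,0xa6}
query mem[0x17]=0x30, mem[0x01]=0x8b, mem[0x1a]=0xa6

MEM[0x17,0x01,0x1a] = 30 8b a6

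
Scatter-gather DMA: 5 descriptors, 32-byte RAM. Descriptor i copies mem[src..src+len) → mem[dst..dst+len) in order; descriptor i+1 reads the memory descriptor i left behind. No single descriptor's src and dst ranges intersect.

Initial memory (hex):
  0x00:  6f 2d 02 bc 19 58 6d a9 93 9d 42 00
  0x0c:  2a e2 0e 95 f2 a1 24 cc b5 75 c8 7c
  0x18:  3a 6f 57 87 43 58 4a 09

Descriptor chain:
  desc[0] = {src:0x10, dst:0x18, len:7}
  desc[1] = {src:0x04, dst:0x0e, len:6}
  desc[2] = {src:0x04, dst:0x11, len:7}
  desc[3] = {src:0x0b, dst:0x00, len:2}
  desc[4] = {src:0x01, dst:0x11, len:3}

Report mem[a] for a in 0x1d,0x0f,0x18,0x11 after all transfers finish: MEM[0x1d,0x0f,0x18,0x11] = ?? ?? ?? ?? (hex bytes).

MEM[0x1d,0x0f,0x18,0x11] = 75 58 f2 2a

D0: mem[0x18..0x1e] <- [f2 a1 24 cc b5 75 c8]
D1: mem[0x0e..0x13] <- [19 58 6d a9 93 9d]
D2: mem[0x11..0x17] <- [19 58 6d a9 93 9d 42]
D3: mem[0x00..0x01] <- [00 2a]
D4: mem[0x11..0x13] <- [2a 02 bc]
query mem[0x1d]=0x75, mem[0x0f]=0x58, mem[0x18]=0xf2, mem[0x11]=0x2a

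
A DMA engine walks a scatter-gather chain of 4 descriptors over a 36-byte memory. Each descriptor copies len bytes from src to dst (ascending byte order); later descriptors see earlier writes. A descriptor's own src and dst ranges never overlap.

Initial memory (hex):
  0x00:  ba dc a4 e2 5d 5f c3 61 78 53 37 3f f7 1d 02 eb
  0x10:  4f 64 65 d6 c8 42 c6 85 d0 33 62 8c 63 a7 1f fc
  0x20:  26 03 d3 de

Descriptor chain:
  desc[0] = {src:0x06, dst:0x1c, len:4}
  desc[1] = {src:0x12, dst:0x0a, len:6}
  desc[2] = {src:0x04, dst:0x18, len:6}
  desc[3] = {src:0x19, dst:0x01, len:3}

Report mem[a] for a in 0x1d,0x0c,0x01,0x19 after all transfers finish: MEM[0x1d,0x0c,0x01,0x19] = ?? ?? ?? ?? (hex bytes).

MEM[0x1d,0x0c,0x01,0x19] = 53 c8 5f 5f

#0 dst[0x1c+4] := {0xc3,0x61,0x78,0x53}
#1 dst[0x0a+6] := {0x65,0xd6,0xc8,0x42,0xc6,0x85}
#2 dst[0x18+6] := {0x5d,0x5f,0xc3,0x61,0x78,0x53}
#3 dst[0x01+3] := {0x5f,0xc3,0x61}
query mem[0x1d]=0x53, mem[0x0c]=0xc8, mem[0x01]=0x5f, mem[0x19]=0x5f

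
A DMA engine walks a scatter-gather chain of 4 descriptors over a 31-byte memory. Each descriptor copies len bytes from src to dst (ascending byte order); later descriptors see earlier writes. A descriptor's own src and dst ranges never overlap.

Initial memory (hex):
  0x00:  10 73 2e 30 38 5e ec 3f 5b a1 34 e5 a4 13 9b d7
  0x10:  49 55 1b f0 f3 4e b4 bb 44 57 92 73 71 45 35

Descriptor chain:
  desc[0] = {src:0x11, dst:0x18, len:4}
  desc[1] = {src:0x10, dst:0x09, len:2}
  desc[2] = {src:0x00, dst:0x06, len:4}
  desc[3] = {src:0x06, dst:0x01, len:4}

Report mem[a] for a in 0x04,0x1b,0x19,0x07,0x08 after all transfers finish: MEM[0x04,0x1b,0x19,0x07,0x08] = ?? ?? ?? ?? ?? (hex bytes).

MEM[0x04,0x1b,0x19,0x07,0x08] = 30 f3 1b 73 2e

[0] 0x11->0x18 len=4 : 55 1b f0 f3
[1] 0x10->0x09 len=2 : 49 55
[2] 0x00->0x06 len=4 : 10 73 2e 30
[3] 0x06->0x01 len=4 : 10 73 2e 30
query mem[0x04]=0x30, mem[0x1b]=0xf3, mem[0x19]=0x1b, mem[0x07]=0x73, mem[0x08]=0x2e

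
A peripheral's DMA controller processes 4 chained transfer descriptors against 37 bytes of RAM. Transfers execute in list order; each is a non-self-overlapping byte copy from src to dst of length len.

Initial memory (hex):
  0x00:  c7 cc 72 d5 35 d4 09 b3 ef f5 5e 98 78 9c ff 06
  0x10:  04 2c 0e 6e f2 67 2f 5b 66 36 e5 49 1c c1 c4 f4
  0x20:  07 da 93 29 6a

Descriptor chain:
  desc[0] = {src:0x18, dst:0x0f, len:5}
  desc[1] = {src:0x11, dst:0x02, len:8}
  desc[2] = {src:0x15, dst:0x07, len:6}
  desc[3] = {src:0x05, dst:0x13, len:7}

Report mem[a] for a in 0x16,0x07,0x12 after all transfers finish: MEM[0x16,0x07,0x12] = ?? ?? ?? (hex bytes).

[0] 0x18->0x0f len=5 : 66 36 e5 49 1c
[1] 0x11->0x02 len=8 : e5 49 1c f2 67 2f 5b 66
[2] 0x15->0x07 len=6 : 67 2f 5b 66 36 e5
[3] 0x05->0x13 len=7 : f2 67 67 2f 5b 66 36
query mem[0x16]=0x2f, mem[0x07]=0x67, mem[0x12]=0x49

MEM[0x16,0x07,0x12] = 2f 67 49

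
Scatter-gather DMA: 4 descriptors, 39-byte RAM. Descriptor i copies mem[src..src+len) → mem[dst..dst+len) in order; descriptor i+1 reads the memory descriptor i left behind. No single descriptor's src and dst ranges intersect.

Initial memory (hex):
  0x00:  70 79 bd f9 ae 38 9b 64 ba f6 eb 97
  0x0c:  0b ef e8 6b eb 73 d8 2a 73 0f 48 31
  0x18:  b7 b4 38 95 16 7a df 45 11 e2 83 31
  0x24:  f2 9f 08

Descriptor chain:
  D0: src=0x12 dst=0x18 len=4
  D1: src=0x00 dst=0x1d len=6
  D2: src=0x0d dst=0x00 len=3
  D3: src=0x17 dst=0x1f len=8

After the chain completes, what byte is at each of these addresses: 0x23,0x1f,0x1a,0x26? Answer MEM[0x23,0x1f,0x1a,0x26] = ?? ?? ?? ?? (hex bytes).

MEM[0x23,0x1f,0x1a,0x26] = 0f 31 73 79

  after D0: wrote 4B at 0x18 = d82a730f
  after D1: wrote 6B at 0x1d = 7079bdf9ae38
  after D2: wrote 3B at 0x00 = efe86b
  after D3: wrote 8B at 0x1f = 31d82a730f167079
query mem[0x23]=0x0f, mem[0x1f]=0x31, mem[0x1a]=0x73, mem[0x26]=0x79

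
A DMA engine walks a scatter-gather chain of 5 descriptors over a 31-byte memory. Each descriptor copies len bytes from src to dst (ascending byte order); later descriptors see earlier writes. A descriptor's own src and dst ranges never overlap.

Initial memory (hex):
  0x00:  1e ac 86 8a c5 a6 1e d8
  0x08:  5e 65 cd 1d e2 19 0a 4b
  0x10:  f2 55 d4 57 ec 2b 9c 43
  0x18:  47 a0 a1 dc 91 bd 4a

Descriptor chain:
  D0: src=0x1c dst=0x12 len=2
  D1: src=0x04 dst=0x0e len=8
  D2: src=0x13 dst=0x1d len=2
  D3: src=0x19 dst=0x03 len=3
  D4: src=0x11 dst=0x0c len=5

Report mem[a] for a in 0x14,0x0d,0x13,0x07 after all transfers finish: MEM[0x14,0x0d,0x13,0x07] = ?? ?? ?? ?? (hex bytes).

MEM[0x14,0x0d,0x13,0x07] = cd 5e 65 d8

  after D0: wrote 2B at 0x12 = 91bd
  after D1: wrote 8B at 0x0e = c5a61ed85e65cd1d
  after D2: wrote 2B at 0x1d = 65cd
  after D3: wrote 3B at 0x03 = a0a1dc
  after D4: wrote 5B at 0x0c = d85e65cd1d
query mem[0x14]=0xcd, mem[0x0d]=0x5e, mem[0x13]=0x65, mem[0x07]=0xd8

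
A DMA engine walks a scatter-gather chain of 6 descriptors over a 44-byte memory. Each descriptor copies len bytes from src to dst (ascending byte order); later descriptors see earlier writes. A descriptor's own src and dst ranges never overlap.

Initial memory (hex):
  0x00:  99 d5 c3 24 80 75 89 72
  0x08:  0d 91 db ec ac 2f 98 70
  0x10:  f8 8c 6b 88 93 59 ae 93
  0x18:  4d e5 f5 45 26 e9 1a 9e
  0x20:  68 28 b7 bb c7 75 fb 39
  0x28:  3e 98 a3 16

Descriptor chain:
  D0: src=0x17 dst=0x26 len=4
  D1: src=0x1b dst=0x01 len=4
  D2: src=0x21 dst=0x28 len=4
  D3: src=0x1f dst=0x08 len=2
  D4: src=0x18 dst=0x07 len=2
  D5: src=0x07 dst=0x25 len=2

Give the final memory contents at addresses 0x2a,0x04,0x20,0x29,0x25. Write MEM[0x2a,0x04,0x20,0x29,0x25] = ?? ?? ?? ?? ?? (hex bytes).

D0: mem[0x26..0x29] <- [93 4d e5 f5]
D1: mem[0x01..0x04] <- [45 26 e9 1a]
D2: mem[0x28..0x2b] <- [28 b7 bb c7]
D3: mem[0x08..0x09] <- [9e 68]
D4: mem[0x07..0x08] <- [4d e5]
D5: mem[0x25..0x26] <- [4d e5]
query mem[0x2a]=0xbb, mem[0x04]=0x1a, mem[0x20]=0x68, mem[0x29]=0xb7, mem[0x25]=0x4d

MEM[0x2a,0x04,0x20,0x29,0x25] = bb 1a 68 b7 4d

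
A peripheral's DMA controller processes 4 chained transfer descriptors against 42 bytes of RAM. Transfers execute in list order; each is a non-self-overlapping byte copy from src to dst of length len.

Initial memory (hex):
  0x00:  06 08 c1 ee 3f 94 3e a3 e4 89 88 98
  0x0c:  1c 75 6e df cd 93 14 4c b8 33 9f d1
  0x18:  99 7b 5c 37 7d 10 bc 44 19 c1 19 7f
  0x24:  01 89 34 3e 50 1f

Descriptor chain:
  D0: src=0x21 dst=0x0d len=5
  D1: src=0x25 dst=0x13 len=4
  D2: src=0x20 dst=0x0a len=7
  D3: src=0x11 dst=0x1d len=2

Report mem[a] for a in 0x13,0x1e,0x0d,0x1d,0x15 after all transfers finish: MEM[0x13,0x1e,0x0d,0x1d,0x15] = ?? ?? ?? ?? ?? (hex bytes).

MEM[0x13,0x1e,0x0d,0x1d,0x15] = 89 14 7f 89 3e

[0] 0x21->0x0d len=5 : c1 19 7f 01 89
[1] 0x25->0x13 len=4 : 89 34 3e 50
[2] 0x20->0x0a len=7 : 19 c1 19 7f 01 89 34
[3] 0x11->0x1d len=2 : 89 14
query mem[0x13]=0x89, mem[0x1e]=0x14, mem[0x0d]=0x7f, mem[0x1d]=0x89, mem[0x15]=0x3e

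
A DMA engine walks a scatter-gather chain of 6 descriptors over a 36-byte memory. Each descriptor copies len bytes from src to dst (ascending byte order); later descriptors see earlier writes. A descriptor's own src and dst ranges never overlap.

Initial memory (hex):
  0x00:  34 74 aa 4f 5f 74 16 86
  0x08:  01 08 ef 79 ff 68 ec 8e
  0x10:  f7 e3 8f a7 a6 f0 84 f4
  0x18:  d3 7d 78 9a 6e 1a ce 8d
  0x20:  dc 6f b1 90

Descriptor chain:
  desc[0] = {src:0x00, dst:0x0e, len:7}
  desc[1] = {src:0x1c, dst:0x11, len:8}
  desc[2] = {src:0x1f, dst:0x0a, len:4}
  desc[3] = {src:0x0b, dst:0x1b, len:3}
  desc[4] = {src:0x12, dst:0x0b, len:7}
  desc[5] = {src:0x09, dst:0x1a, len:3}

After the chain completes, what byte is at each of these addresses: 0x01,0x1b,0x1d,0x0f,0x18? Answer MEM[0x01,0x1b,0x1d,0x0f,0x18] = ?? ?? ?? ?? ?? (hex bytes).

[0] 0x00->0x0e len=7 : 34 74 aa 4f 5f 74 16
[1] 0x1c->0x11 len=8 : 6e 1a ce 8d dc 6f b1 90
[2] 0x1f->0x0a len=4 : 8d dc 6f b1
[3] 0x0b->0x1b len=3 : dc 6f b1
[4] 0x12->0x0b len=7 : 1a ce 8d dc 6f b1 90
[5] 0x09->0x1a len=3 : 08 8d 1a
query mem[0x01]=0x74, mem[0x1b]=0x8d, mem[0x1d]=0xb1, mem[0x0f]=0x6f, mem[0x18]=0x90

MEM[0x01,0x1b,0x1d,0x0f,0x18] = 74 8d b1 6f 90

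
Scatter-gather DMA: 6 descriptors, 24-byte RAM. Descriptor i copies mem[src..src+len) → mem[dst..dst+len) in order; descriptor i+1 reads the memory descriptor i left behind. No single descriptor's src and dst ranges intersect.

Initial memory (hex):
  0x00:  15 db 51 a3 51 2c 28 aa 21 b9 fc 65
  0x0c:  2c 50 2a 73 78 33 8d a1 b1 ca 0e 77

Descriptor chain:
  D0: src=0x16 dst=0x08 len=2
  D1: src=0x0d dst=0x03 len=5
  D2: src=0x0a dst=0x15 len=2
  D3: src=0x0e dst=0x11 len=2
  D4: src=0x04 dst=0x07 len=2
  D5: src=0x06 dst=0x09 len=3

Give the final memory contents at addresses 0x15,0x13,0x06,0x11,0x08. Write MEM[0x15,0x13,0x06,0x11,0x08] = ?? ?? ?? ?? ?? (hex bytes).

MEM[0x15,0x13,0x06,0x11,0x08] = fc a1 78 2a 73

[0] 0x16->0x08 len=2 : 0e 77
[1] 0x0d->0x03 len=5 : 50 2a 73 78 33
[2] 0x0a->0x15 len=2 : fc 65
[3] 0x0e->0x11 len=2 : 2a 73
[4] 0x04->0x07 len=2 : 2a 73
[5] 0x06->0x09 len=3 : 78 2a 73
query mem[0x15]=0xfc, mem[0x13]=0xa1, mem[0x06]=0x78, mem[0x11]=0x2a, mem[0x08]=0x73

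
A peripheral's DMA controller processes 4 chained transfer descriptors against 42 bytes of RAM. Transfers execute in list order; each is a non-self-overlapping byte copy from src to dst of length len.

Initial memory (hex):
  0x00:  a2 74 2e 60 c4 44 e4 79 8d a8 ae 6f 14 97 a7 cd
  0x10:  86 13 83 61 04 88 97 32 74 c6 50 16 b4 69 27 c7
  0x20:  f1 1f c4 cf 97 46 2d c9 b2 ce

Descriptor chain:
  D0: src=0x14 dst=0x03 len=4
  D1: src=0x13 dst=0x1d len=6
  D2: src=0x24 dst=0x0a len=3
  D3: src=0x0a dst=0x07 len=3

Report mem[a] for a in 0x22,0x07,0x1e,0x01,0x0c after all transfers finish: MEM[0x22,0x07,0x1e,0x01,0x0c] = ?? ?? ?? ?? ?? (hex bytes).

[0] 0x14->0x03 len=4 : 04 88 97 32
[1] 0x13->0x1d len=6 : 61 04 88 97 32 74
[2] 0x24->0x0a len=3 : 97 46 2d
[3] 0x0a->0x07 len=3 : 97 46 2d
query mem[0x22]=0x74, mem[0x07]=0x97, mem[0x1e]=0x04, mem[0x01]=0x74, mem[0x0c]=0x2d

MEM[0x22,0x07,0x1e,0x01,0x0c] = 74 97 04 74 2d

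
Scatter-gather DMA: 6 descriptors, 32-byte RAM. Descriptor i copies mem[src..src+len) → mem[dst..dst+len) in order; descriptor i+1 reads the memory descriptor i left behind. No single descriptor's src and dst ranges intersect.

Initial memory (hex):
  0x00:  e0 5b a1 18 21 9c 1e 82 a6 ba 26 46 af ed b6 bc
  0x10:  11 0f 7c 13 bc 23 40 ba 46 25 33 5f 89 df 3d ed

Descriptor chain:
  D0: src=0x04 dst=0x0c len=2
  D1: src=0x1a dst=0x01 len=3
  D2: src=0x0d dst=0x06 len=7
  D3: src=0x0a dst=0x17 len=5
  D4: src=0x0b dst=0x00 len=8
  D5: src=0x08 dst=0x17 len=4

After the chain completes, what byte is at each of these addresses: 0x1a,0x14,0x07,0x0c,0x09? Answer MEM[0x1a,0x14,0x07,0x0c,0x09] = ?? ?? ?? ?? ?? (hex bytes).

MEM[0x1a,0x14,0x07,0x0c,0x09] = 7c bc 7c 13 11

  after D0: wrote 2B at 0x0c = 219c
  after D1: wrote 3B at 0x01 = 335f89
  after D2: wrote 7B at 0x06 = 9cb6bc110f7c13
  after D3: wrote 5B at 0x17 = 0f7c139cb6
  after D4: wrote 8B at 0x00 = 7c139cb6bc110f7c
  after D5: wrote 4B at 0x17 = bc110f7c
query mem[0x1a]=0x7c, mem[0x14]=0xbc, mem[0x07]=0x7c, mem[0x0c]=0x13, mem[0x09]=0x11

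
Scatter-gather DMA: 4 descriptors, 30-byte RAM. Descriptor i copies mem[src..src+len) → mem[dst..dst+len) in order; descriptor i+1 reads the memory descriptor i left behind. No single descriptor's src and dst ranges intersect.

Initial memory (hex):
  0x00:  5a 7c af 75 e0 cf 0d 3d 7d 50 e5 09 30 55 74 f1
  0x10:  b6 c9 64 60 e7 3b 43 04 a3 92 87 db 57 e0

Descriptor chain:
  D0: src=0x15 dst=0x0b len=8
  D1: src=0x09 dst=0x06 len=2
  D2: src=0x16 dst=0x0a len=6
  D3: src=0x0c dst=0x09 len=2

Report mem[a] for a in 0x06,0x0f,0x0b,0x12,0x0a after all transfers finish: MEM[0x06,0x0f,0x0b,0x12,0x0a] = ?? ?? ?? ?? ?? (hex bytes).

D0: mem[0x0b..0x12] <- [3b 43 04 a3 92 87 db 57]
D1: mem[0x06..0x07] <- [50 e5]
D2: mem[0x0a..0x0f] <- [43 04 a3 92 87 db]
D3: mem[0x09..0x0a] <- [a3 92]
query mem[0x06]=0x50, mem[0x0f]=0xdb, mem[0x0b]=0x04, mem[0x12]=0x57, mem[0x0a]=0x92

MEM[0x06,0x0f,0x0b,0x12,0x0a] = 50 db 04 57 92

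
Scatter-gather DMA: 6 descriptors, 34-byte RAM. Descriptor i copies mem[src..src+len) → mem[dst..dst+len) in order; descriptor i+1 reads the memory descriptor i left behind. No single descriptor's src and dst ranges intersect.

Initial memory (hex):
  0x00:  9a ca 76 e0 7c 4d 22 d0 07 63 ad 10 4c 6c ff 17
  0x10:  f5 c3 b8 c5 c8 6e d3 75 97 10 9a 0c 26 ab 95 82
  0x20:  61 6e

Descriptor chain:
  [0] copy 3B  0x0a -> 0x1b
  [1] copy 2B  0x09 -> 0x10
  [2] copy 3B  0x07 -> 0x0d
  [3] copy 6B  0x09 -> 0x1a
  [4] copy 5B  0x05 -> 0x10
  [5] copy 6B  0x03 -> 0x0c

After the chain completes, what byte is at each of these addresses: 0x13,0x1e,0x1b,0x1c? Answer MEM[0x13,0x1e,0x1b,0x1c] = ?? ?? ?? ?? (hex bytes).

D0: mem[0x1b..0x1d] <- [ad 10 4c]
D1: mem[0x10..0x11] <- [63 ad]
D2: mem[0x0d..0x0f] <- [d0 07 63]
D3: mem[0x1a..0x1f] <- [63 ad 10 4c d0 07]
D4: mem[0x10..0x14] <- [4d 22 d0 07 63]
D5: mem[0x0c..0x11] <- [e0 7c 4d 22 d0 07]
query mem[0x13]=0x07, mem[0x1e]=0xd0, mem[0x1b]=0xad, mem[0x1c]=0x10

MEM[0x13,0x1e,0x1b,0x1c] = 07 d0 ad 10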